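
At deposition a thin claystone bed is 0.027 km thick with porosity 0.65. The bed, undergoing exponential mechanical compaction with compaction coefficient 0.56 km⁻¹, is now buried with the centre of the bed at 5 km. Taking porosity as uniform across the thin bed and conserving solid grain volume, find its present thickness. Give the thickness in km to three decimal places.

Porosity at 5 km: φ = 0.65·exp(−0.56×5) = 0.0395
Solid-volume conservation: h(1−φ) = h₀(1−φ₀) ⇒ h = h₀·(1−φ₀)/(1−φ)
h = 0.027 × (1 − 0.65)/(1 − 0.0395) = 0.027 × 0.3644 = 0.0098 km

0.010 km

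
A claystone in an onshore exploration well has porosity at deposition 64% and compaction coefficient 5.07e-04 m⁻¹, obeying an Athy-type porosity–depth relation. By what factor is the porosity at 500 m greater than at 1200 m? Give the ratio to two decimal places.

Working in km (1 km = 1000 m; β in km⁻¹ = β in m⁻¹ × 1000):
n(z₁)/n(z₂) = e^(−β·z₁)/e^(−β·z₂) = e^{β(z₂−z₁)}
= exp(0.507 × 0.7) = exp(0.3549) = 1.4260

1.43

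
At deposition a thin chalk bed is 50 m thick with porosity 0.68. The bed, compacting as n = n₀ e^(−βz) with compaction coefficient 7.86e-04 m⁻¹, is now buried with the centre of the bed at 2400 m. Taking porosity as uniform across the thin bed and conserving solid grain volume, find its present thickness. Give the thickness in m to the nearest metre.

18 m

Working in km (1 km = 1000 m; β in km⁻¹ = β in m⁻¹ × 1000):
Porosity at 2.4 km: n = 0.68·exp(−0.786×2.4) = 0.1031
Solid-volume conservation: h(1−n) = h₀(1−n₀) ⇒ h = h₀·(1−n₀)/(1−n)
h = 0.05 × (1 − 0.68)/(1 − 0.1031) = 0.05 × 0.3568 = 0.0178 km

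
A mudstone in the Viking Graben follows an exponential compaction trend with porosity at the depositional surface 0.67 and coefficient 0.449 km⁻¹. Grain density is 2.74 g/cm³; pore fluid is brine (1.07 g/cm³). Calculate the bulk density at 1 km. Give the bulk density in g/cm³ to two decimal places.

Porosity at depth: φ = 0.67·exp(−0.449×1) = 0.67×0.6383 = 0.4276
Bulk density: ρ_b = (1−φ)ρ_g + φ·ρ_f = 0.5724×2.74 + 0.4276×1.07
       = 1.568 + 0.458 = 2.026 g/cm³

2.03 g/cm³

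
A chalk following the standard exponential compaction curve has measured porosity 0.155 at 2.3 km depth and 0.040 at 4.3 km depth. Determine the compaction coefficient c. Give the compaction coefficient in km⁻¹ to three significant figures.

Athy: n(Z) = n₀ e^(−cZ) ⇒ n₁/n₂ = e^{c(Z₂−Z₁)} ⇒ c = ln(n₁/n₂)/(Z₂−Z₁)
c = ln(0.155/0.04) / (4.3 − 2.3) = ln(3.875) / 2 = 1.3545 / 2 = 0.6773 km⁻¹

0.677 km⁻¹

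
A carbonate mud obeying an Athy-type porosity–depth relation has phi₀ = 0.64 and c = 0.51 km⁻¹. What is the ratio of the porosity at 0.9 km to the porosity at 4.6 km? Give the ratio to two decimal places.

phi(z₁)/phi(z₂) = e^(−c·z₁)/e^(−c·z₂) = e^{c(z₂−z₁)}
= exp(0.51 × 3.7) = exp(1.887) = 6.5995

6.60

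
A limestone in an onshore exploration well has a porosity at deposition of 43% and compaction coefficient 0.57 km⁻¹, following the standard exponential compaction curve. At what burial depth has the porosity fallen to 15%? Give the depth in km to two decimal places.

Invert Athy's law: z = ln(phi₀/phi) / c
z = ln(0.43/0.15) / 0.57 = ln(2.867) / 0.57 = 1.0531 / 0.57 = 1.848 km

1.85 km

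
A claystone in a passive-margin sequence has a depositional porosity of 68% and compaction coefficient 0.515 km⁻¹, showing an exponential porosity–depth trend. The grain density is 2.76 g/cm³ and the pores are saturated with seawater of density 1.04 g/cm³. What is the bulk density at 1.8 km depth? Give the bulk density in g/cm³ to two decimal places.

Porosity at depth: phi = 0.68·exp(−0.515×1.8) = 0.68×0.3957 = 0.2691
Bulk density: ρ_b = (1−phi)ρ_g + phi·ρ_f = 0.7309×2.76 + 0.2691×1.04
       = 2.017 + 0.280 = 2.297 g/cm³

2.30 g/cm³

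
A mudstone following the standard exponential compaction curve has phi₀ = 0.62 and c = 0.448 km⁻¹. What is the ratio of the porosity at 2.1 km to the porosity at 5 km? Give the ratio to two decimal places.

3.67

phi(d₁)/phi(d₂) = e^(−c·d₁)/e^(−c·d₂) = e^{c(d₂−d₁)}
= exp(0.448 × 2.9) = exp(1.299) = 3.6664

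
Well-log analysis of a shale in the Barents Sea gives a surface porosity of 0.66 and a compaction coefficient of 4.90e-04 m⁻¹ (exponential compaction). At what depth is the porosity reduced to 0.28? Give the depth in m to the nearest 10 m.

1750 m

Working in km (1 km = 1000 m; k in km⁻¹ = k in m⁻¹ × 1000):
Invert Athy's law: z = ln(φ₀/φ) / k
z = ln(0.66/0.28) / 0.49 = ln(2.357) / 0.49 = 0.8575 / 0.49 = 1.750 km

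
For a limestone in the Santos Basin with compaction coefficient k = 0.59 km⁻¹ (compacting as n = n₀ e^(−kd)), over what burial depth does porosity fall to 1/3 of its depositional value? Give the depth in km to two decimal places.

n/n₀ = 1/3 ⇒ exp(−k·d) = 1/3 ⇒ d = ln(3) / k
d = 1.0986 / 0.59 = 1.862 km

1.86 km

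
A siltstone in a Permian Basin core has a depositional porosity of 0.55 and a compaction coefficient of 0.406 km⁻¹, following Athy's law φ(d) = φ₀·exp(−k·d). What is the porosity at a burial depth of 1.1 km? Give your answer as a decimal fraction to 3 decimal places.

0.352

φ = φ₀·exp(−k·d) = 0.55 × exp(−0.406 × 1.1) = 0.55 × exp(−0.4466)
  = 0.55 × 0.6398 = 0.3519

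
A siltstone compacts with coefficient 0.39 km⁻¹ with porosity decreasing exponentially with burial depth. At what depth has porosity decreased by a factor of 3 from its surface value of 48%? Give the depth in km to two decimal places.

2.82 km

φ/φ₀ = 1/3 ⇒ exp(−β·d) = 1/3 ⇒ d = ln(3) / β
d = 1.0986 / 0.39 = 2.817 km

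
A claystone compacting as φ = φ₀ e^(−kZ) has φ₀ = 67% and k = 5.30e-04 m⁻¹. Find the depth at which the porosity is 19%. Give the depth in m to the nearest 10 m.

2380 m

Working in km (1 km = 1000 m; k in km⁻¹ = k in m⁻¹ × 1000):
Invert Athy's law: Z = ln(φ₀/φ) / k
Z = ln(0.67/0.19) / 0.53 = ln(3.526) / 0.53 = 1.2603 / 0.53 = 2.378 km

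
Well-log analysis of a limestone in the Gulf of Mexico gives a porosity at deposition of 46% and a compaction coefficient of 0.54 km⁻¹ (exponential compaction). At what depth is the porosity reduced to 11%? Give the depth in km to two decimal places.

Invert Athy's law: d = ln(n₀/n) / c
d = ln(0.46/0.11) / 0.54 = ln(4.182) / 0.54 = 1.4307 / 0.54 = 2.650 km

2.65 km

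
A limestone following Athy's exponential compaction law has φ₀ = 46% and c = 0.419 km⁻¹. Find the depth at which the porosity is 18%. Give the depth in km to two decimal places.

Invert Athy's law: d = ln(φ₀/φ) / c
d = ln(0.46/0.18) / 0.419 = ln(2.556) / 0.419 = 0.9383 / 0.419 = 2.239 km

2.24 km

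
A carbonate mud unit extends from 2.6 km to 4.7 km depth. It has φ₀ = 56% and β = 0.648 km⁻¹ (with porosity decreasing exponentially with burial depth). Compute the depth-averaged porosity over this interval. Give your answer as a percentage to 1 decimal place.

⟨φ⟩ = (1/(d₂−d₁)) ∫ φ₀ e^(−βd) dd = φ₀·(e^(−β·d₁) − e^(−β·d₂)) / (β·(d₂−d₁))
e^(−0.648×2.6) = 0.1855; e^(−0.648×4.7) = 0.0476
⟨φ⟩ = 0.56 × (0.1855 − 0.0476) / (0.648 × 2.1) = 0.56 × 0.1013 = 0.0568

5.7%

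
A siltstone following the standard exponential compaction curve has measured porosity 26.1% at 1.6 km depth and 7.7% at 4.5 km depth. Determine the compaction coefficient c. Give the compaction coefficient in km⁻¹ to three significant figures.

0.421 km⁻¹

Athy: φ(z) = φ₀ e^(−cz) ⇒ φ₁/φ₂ = e^{c(z₂−z₁)} ⇒ c = ln(φ₁/φ₂)/(z₂−z₁)
c = ln(0.261/0.077) / (4.5 − 1.6) = ln(3.39) / 2.9 = 1.2207 / 2.9 = 0.4209 km⁻¹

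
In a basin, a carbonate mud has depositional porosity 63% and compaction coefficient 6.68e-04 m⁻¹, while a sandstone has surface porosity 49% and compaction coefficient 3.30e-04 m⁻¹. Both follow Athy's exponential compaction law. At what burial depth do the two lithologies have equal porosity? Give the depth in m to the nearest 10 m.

740 m

Working in km (1 km = 1000 m; c in km⁻¹ = c in m⁻¹ × 1000):
Set n₀ₐ e^(−cₐZ) = n₀ᵦ e^(−cᵦZ) ⇒ ln(n₀ₐ/n₀ᵦ) = (cₐ − cᵦ)·Z
Z = ln(0.63/0.49) / (0.668 − 0.33) = 0.2513 / 0.338 = 0.744 km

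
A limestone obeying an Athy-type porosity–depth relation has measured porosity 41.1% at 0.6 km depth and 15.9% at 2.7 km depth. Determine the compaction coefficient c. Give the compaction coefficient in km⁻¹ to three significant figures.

0.452 km⁻¹

Athy: n(Z) = n₀ e^(−cZ) ⇒ n₁/n₂ = e^{c(Z₂−Z₁)} ⇒ c = ln(n₁/n₂)/(Z₂−Z₁)
c = ln(0.411/0.159) / (2.7 − 0.6) = ln(2.585) / 2.1 = 0.9497 / 2.1 = 0.4522 km⁻¹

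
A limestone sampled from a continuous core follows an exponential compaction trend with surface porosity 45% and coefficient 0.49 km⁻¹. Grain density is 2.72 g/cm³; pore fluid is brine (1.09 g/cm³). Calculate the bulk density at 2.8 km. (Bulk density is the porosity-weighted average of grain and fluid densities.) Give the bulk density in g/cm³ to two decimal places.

2.53 g/cm³

Porosity at depth: n = 0.45·exp(−0.49×2.8) = 0.45×0.2536 = 0.1141
Bulk density: ρ_b = (1−n)ρ_g + n·ρ_f = 0.8859×2.72 + 0.1141×1.09
       = 2.410 + 0.124 = 2.534 g/cm³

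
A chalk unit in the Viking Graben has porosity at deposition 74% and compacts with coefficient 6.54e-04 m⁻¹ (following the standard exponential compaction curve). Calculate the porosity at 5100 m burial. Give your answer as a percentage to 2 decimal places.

2.63%

Working in km (1 km = 1000 m; β in km⁻¹ = β in m⁻¹ × 1000):
φ = φ₀·exp(−β·Z) = 0.74 × exp(−0.654 × 5.1) = 0.74 × exp(−3.335)
  = 0.74 × 0.0356 = 0.0263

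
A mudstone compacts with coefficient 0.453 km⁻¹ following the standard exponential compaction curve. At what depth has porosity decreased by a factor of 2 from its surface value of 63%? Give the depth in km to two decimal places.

1.53 km

n/n₀ = 1/2 ⇒ exp(−c·d) = 1/2 ⇒ d = ln(2) / c
d = 0.6931 / 0.453 = 1.530 km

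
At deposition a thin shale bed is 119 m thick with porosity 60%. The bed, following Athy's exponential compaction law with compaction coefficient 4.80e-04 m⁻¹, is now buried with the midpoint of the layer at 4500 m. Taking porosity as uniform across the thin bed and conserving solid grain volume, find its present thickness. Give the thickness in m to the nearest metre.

51 m

Working in km (1 km = 1000 m; c in km⁻¹ = c in m⁻¹ × 1000):
Porosity at 4.5 km: phi = 0.6·exp(−0.48×4.5) = 0.0692
Solid-volume conservation: h(1−phi) = h₀(1−phi₀) ⇒ h = h₀·(1−phi₀)/(1−phi)
h = 0.119 × (1 − 0.6)/(1 − 0.0692) = 0.119 × 0.4297 = 0.0511 km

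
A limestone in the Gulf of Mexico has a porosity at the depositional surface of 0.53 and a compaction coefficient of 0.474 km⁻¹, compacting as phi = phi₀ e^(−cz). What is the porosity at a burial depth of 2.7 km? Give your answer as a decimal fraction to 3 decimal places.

0.147

phi = phi₀·exp(−c·z) = 0.53 × exp(−0.474 × 2.7) = 0.53 × exp(−1.28)
  = 0.53 × 0.2781 = 0.1474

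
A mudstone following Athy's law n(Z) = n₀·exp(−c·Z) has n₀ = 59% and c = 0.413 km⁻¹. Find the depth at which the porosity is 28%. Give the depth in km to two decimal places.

1.80 km

Invert Athy's law: Z = ln(n₀/n) / c
Z = ln(0.59/0.28) / 0.413 = ln(2.107) / 0.413 = 0.7453 / 0.413 = 1.805 km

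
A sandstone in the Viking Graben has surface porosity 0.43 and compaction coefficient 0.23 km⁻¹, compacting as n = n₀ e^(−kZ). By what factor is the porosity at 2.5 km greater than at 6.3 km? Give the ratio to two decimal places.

n(Z₁)/n(Z₂) = e^(−k·Z₁)/e^(−k·Z₂) = e^{k(Z₂−Z₁)}
= exp(0.23 × 3.8) = exp(0.874) = 2.3965

2.40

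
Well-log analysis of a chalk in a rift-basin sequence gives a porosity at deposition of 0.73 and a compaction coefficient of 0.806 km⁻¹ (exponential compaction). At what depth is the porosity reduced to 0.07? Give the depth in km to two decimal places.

Invert Athy's law: z = ln(φ₀/φ) / k
z = ln(0.73/0.07) / 0.806 = ln(10.43) / 0.806 = 2.3445 / 0.806 = 2.909 km

2.91 km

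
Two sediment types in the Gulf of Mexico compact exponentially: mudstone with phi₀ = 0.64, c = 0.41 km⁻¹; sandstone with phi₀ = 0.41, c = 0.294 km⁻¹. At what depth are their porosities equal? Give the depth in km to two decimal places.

3.84 km

Set phi₀ₐ e^(−cₐz) = phi₀ᵦ e^(−cᵦz) ⇒ ln(phi₀ₐ/phi₀ᵦ) = (cₐ − cᵦ)·z
z = ln(0.64/0.41) / (0.41 − 0.294) = 0.4453 / 0.116 = 3.839 km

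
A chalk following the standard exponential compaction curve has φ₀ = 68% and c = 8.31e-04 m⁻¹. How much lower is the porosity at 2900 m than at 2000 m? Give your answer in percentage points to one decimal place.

Working in km (1 km = 1000 m; c in km⁻¹ = c in m⁻¹ × 1000):
φ(2) = 0.68·e^(−0.831×2) = 0.1290
φ(2.9) = 0.68·e^(−0.831×2.9) = 0.0611
Δφ = 0.1290 − 0.0611 = 0.0680

6.8 percentage points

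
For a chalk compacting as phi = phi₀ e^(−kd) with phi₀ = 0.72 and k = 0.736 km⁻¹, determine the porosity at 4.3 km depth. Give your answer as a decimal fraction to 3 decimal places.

phi = phi₀·exp(−k·d) = 0.72 × exp(−0.736 × 4.3) = 0.72 × exp(−3.165)
  = 0.72 × 0.0422 = 0.0304

0.030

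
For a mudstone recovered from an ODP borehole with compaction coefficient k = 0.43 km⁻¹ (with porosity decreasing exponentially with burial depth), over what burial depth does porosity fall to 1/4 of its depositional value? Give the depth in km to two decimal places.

3.22 km

φ/φ₀ = 1/4 ⇒ exp(−k·Z) = 1/4 ⇒ Z = ln(4) / k
Z = 1.3863 / 0.43 = 3.224 km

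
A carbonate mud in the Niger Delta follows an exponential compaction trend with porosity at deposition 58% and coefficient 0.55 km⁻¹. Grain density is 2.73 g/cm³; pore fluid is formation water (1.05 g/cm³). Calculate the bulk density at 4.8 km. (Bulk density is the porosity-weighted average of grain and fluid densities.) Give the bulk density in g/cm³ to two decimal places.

Porosity at depth: phi = 0.58·exp(−0.55×4.8) = 0.58×0.0714 = 0.0414
Bulk density: ρ_b = (1−phi)ρ_g + phi·ρ_f = 0.9586×2.73 + 0.0414×1.05
       = 2.617 + 0.043 = 2.660 g/cm³

2.66 g/cm³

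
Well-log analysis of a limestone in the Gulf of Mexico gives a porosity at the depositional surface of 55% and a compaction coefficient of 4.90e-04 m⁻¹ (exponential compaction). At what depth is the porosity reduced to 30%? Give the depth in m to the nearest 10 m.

1240 m

Working in km (1 km = 1000 m; k in km⁻¹ = k in m⁻¹ × 1000):
Invert Athy's law: Z = ln(φ₀/φ) / k
Z = ln(0.55/0.3) / 0.49 = ln(1.833) / 0.49 = 0.6061 / 0.49 = 1.237 km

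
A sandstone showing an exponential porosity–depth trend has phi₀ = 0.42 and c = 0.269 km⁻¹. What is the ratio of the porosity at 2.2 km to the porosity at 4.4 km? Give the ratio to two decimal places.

phi(d₁)/phi(d₂) = e^(−c·d₁)/e^(−c·d₂) = e^{c(d₂−d₁)}
= exp(0.269 × 2.2) = exp(0.5918) = 1.8072

1.81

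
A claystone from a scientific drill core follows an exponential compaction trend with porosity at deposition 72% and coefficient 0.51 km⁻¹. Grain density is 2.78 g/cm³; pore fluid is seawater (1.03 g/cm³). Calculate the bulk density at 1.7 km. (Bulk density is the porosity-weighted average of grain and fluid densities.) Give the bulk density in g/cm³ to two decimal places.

2.25 g/cm³

Porosity at depth: φ = 0.72·exp(−0.51×1.7) = 0.72×0.4202 = 0.3026
Bulk density: ρ_b = (1−φ)ρ_g + φ·ρ_f = 0.6974×2.78 + 0.3026×1.03
       = 1.939 + 0.312 = 2.251 g/cm³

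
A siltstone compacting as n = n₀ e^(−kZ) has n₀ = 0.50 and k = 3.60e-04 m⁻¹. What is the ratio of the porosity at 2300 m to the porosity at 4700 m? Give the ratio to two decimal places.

2.37

Working in km (1 km = 1000 m; k in km⁻¹ = k in m⁻¹ × 1000):
n(Z₁)/n(Z₂) = e^(−k·Z₁)/e^(−k·Z₂) = e^{k(Z₂−Z₁)}
= exp(0.36 × 2.4) = exp(0.864) = 2.3726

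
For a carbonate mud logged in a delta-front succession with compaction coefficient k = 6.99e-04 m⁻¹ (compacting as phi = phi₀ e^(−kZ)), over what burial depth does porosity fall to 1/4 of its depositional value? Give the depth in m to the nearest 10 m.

Working in km (1 km = 1000 m; k in km⁻¹ = k in m⁻¹ × 1000):
phi/phi₀ = 1/4 ⇒ exp(−k·Z) = 1/4 ⇒ Z = ln(4) / k
Z = 1.3863 / 0.699 = 1.983 km

1980 m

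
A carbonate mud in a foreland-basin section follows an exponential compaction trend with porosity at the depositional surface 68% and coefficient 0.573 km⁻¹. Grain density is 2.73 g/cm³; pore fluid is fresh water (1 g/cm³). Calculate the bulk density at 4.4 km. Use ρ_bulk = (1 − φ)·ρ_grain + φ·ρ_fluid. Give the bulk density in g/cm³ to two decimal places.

2.64 g/cm³

Porosity at depth: n = 0.68·exp(−0.573×4.4) = 0.68×0.0804 = 0.0546
Bulk density: ρ_b = (1−n)ρ_g + n·ρ_f = 0.9454×2.73 + 0.0546×1
       = 2.581 + 0.055 = 2.635 g/cm³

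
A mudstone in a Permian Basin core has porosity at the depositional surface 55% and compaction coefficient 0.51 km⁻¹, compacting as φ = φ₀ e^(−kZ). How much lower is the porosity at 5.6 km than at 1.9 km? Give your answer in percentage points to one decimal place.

17.7 percentage points

φ(1.9) = 0.55·e^(−0.51×1.9) = 0.2087
φ(5.6) = 0.55·e^(−0.51×5.6) = 0.0316
Δφ = 0.2087 − 0.0316 = 0.1771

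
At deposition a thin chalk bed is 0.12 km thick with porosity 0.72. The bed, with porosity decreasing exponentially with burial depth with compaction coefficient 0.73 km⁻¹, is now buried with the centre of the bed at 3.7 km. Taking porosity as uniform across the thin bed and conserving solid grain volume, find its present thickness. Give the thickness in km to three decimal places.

Porosity at 3.7 km: phi = 0.72·exp(−0.73×3.7) = 0.0483
Solid-volume conservation: h(1−phi) = h₀(1−phi₀) ⇒ h = h₀·(1−phi₀)/(1−phi)
h = 0.12 × (1 − 0.72)/(1 − 0.0483) = 0.12 × 0.2942 = 0.0353 km

0.035 km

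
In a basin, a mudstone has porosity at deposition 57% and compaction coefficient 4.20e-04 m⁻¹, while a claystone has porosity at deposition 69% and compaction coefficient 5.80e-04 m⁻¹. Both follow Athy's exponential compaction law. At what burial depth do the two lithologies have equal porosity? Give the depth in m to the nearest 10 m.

Working in km (1 km = 1000 m; β in km⁻¹ = β in m⁻¹ × 1000):
Set phi₀ₐ e^(−βₐZ) = phi₀ᵦ e^(−βᵦZ) ⇒ ln(phi₀ₐ/phi₀ᵦ) = (βₐ − βᵦ)·Z
Z = ln(0.57/0.69) / (0.42 − 0.58) = -0.1911 / -0.16 = 1.194 km

1190 m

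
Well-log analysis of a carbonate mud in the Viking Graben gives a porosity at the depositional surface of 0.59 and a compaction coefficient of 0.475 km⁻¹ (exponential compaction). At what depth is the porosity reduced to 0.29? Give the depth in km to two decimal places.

1.50 km

Invert Athy's law: z = ln(φ₀/φ) / β
z = ln(0.59/0.29) / 0.475 = ln(2.034) / 0.475 = 0.7102 / 0.475 = 1.495 km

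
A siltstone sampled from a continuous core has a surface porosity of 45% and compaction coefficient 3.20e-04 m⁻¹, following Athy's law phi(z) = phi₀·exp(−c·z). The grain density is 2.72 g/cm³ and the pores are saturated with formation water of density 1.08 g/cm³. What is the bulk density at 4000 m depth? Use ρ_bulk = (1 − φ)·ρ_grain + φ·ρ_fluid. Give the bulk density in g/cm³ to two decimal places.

Working in km (1 km = 1000 m; c in km⁻¹ = c in m⁻¹ × 1000):
Porosity at depth: phi = 0.45·exp(−0.32×4) = 0.45×0.2780 = 0.1251
Bulk density: ρ_b = (1−phi)ρ_g + phi·ρ_f = 0.8749×2.72 + 0.1251×1.08
       = 2.380 + 0.135 = 2.515 g/cm³

2.51 g/cm³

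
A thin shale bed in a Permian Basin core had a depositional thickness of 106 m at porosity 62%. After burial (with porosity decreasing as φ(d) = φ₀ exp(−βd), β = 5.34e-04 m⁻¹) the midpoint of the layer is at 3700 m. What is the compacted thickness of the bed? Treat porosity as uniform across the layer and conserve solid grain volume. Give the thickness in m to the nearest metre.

44 m

Working in km (1 km = 1000 m; β in km⁻¹ = β in m⁻¹ × 1000):
Porosity at 3.7 km: φ = 0.62·exp(−0.534×3.7) = 0.0860
Solid-volume conservation: h(1−φ) = h₀(1−φ₀) ⇒ h = h₀·(1−φ₀)/(1−φ)
h = 0.106 × (1 − 0.62)/(1 − 0.0860) = 0.106 × 0.4157 = 0.0441 km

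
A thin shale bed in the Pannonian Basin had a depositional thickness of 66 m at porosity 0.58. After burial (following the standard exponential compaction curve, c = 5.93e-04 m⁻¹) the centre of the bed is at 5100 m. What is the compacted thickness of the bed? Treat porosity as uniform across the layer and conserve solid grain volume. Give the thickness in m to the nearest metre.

Working in km (1 km = 1000 m; c in km⁻¹ = c in m⁻¹ × 1000):
Porosity at 5.1 km: phi = 0.58·exp(−0.593×5.1) = 0.0282
Solid-volume conservation: h(1−phi) = h₀(1−phi₀) ⇒ h = h₀·(1−phi₀)/(1−phi)
h = 0.066 × (1 − 0.58)/(1 − 0.0282) = 0.066 × 0.4322 = 0.0285 km

29 m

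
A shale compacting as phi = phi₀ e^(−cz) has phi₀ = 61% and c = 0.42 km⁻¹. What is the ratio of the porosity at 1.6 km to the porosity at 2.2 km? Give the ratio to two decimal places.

phi(z₁)/phi(z₂) = e^(−c·z₁)/e^(−c·z₂) = e^{c(z₂−z₁)}
= exp(0.42 × 0.6) = exp(0.252) = 1.2866

1.29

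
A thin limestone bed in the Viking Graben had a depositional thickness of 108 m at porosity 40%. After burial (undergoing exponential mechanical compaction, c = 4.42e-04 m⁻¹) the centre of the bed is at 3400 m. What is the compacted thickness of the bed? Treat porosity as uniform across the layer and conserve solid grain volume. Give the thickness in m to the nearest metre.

Working in km (1 km = 1000 m; c in km⁻¹ = c in m⁻¹ × 1000):
Porosity at 3.4 km: φ = 0.4·exp(−0.442×3.4) = 0.0890
Solid-volume conservation: h(1−φ) = h₀(1−φ₀) ⇒ h = h₀·(1−φ₀)/(1−φ)
h = 0.108 × (1 − 0.4)/(1 − 0.0890) = 0.108 × 0.6586 = 0.0711 km

71 m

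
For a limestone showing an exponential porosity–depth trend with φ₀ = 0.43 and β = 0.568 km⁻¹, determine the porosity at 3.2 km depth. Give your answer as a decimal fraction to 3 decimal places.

φ = φ₀·exp(−β·z) = 0.43 × exp(−0.568 × 3.2) = 0.43 × exp(−1.818)
  = 0.43 × 0.1624 = 0.0698

0.070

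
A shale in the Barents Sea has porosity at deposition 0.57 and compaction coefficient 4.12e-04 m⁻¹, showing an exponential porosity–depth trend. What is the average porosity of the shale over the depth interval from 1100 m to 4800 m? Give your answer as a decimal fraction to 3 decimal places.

Working in km (1 km = 1000 m; β in km⁻¹ = β in m⁻¹ × 1000):
⟨n⟩ = (1/(z₂−z₁)) ∫ n₀ e^(−βz) dz = n₀·(e^(−β·z₁) − e^(−β·z₂)) / (β·(z₂−z₁))
e^(−0.412×1.1) = 0.6356; e^(−0.412×4.8) = 0.1384
⟨n⟩ = 0.57 × (0.6356 − 0.1384) / (0.412 × 3.7) = 0.57 × 0.3262 = 0.1859

0.186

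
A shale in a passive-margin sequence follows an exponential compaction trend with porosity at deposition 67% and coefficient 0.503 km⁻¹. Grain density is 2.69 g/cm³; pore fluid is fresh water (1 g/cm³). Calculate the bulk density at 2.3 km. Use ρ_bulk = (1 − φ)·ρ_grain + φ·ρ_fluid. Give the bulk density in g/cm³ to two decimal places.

Porosity at depth: n = 0.67·exp(−0.503×2.3) = 0.67×0.3145 = 0.2107
Bulk density: ρ_b = (1−n)ρ_g + n·ρ_f = 0.7893×2.69 + 0.2107×1
       = 2.123 + 0.211 = 2.334 g/cm³

2.33 g/cm³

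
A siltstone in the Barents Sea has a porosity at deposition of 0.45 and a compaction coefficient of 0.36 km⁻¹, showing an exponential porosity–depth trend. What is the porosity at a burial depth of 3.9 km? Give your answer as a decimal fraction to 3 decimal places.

0.111

φ = φ₀·exp(−β·Z) = 0.45 × exp(−0.36 × 3.9) = 0.45 × exp(−1.404)
  = 0.45 × 0.2456 = 0.1105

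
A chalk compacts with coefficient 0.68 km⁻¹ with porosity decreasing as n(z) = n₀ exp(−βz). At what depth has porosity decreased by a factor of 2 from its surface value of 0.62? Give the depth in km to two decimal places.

1.02 km

n/n₀ = 1/2 ⇒ exp(−β·z) = 1/2 ⇒ z = ln(2) / β
z = 0.6931 / 0.68 = 1.019 km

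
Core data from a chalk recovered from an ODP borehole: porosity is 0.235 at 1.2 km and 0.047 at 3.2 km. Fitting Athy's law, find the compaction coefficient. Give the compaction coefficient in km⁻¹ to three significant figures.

Athy: φ(Z) = φ₀ e^(−kZ) ⇒ φ₁/φ₂ = e^{k(Z₂−Z₁)} ⇒ k = ln(φ₁/φ₂)/(Z₂−Z₁)
k = ln(0.235/0.047) / (3.2 − 1.2) = ln(5) / 2 = 1.6094 / 2 = 0.8047 km⁻¹

0.805 km⁻¹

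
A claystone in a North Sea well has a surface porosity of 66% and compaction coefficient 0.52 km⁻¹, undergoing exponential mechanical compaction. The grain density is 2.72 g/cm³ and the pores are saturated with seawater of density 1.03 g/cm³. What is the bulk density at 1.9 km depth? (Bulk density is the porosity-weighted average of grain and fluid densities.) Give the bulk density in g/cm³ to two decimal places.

2.30 g/cm³

Porosity at depth: phi = 0.66·exp(−0.52×1.9) = 0.66×0.3723 = 0.2457
Bulk density: ρ_b = (1−phi)ρ_g + phi·ρ_f = 0.7543×2.72 + 0.2457×1.03
       = 2.052 + 0.253 = 2.305 g/cm³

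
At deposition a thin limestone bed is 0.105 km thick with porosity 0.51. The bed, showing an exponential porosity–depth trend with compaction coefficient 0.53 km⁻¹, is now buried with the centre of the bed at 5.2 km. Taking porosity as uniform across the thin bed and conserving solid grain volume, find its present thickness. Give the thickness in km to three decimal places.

0.053 km

Porosity at 5.2 km: n = 0.51·exp(−0.53×5.2) = 0.0324
Solid-volume conservation: h(1−n) = h₀(1−n₀) ⇒ h = h₀·(1−n₀)/(1−n)
h = 0.105 × (1 − 0.51)/(1 − 0.0324) = 0.105 × 0.5064 = 0.0532 km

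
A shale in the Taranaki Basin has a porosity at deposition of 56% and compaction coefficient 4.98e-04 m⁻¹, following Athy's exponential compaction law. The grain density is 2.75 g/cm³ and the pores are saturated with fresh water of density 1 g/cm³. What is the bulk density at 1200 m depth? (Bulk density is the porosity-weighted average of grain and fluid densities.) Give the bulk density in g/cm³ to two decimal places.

2.21 g/cm³

Working in km (1 km = 1000 m; c in km⁻¹ = c in m⁻¹ × 1000):
Porosity at depth: n = 0.56·exp(−0.498×1.2) = 0.56×0.5501 = 0.3081
Bulk density: ρ_b = (1−n)ρ_g + n·ρ_f = 0.6919×2.75 + 0.3081×1
       = 1.903 + 0.308 = 2.211 g/cm³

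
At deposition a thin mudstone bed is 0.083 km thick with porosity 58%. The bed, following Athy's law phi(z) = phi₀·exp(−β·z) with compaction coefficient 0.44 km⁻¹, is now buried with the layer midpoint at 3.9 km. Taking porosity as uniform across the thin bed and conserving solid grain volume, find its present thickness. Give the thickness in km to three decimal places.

Porosity at 3.9 km: phi = 0.58·exp(−0.44×3.9) = 0.1043
Solid-volume conservation: h(1−phi) = h₀(1−phi₀) ⇒ h = h₀·(1−phi₀)/(1−phi)
h = 0.083 × (1 − 0.58)/(1 − 0.1043) = 0.083 × 0.4689 = 0.0389 km

0.039 km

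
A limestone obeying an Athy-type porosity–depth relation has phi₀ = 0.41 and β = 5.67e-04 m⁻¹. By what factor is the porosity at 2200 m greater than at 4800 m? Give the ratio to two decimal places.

Working in km (1 km = 1000 m; β in km⁻¹ = β in m⁻¹ × 1000):
phi(Z₁)/phi(Z₂) = e^(−β·Z₁)/e^(−β·Z₂) = e^{β(Z₂−Z₁)}
= exp(0.567 × 2.6) = exp(1.474) = 4.3675

4.37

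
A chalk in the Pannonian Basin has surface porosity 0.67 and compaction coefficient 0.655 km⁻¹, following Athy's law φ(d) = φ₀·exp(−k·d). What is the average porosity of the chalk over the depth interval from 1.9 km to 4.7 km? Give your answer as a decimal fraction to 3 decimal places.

0.088

⟨φ⟩ = (1/(d₂−d₁)) ∫ φ₀ e^(−kd) dd = φ₀·(e^(−k·d₁) − e^(−k·d₂)) / (k·(d₂−d₁))
e^(−0.655×1.9) = 0.2881; e^(−0.655×4.7) = 0.0460
⟨φ⟩ = 0.67 × (0.2881 − 0.0460) / (0.655 × 2.8) = 0.67 × 0.1320 = 0.0884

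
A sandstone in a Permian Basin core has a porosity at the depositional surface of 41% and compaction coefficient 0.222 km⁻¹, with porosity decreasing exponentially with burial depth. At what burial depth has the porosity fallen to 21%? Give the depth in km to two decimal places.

Invert Athy's law: z = ln(phi₀/phi) / β
z = ln(0.41/0.21) / 0.222 = ln(1.952) / 0.222 = 0.6690 / 0.222 = 3.014 km

3.01 km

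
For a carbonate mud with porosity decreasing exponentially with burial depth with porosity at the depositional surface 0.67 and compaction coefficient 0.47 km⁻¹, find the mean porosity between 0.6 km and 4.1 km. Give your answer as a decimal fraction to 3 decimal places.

0.248

⟨n⟩ = (1/(d₂−d₁)) ∫ n₀ e^(−βd) dd = n₀·(e^(−β·d₁) − e^(−β·d₂)) / (β·(d₂−d₁))
e^(−0.47×0.6) = 0.7543; e^(−0.47×4.1) = 0.1456
⟨n⟩ = 0.67 × (0.7543 − 0.1456) / (0.47 × 3.5) = 0.67 × 0.3700 = 0.2479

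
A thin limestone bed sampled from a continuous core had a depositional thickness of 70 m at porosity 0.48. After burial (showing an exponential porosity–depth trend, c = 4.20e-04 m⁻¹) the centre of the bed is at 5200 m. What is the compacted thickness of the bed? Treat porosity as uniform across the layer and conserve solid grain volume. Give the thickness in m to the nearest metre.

38 m

Working in km (1 km = 1000 m; c in km⁻¹ = c in m⁻¹ × 1000):
Porosity at 5.2 km: φ = 0.48·exp(−0.42×5.2) = 0.0540
Solid-volume conservation: h(1−φ) = h₀(1−φ₀) ⇒ h = h₀·(1−φ₀)/(1−φ)
h = 0.07 × (1 − 0.48)/(1 − 0.0540) = 0.07 × 0.5497 = 0.0385 km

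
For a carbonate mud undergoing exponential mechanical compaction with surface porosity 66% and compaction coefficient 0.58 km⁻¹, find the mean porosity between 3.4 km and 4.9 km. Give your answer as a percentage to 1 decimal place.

6.1%

⟨n⟩ = (1/(Z₂−Z₁)) ∫ n₀ e^(−cZ) dZ = n₀·(e^(−c·Z₁) − e^(−c·Z₂)) / (c·(Z₂−Z₁))
e^(−0.58×3.4) = 0.1392; e^(−0.58×4.9) = 0.0583
⟨n⟩ = 0.66 × (0.1392 − 0.0583) / (0.58 × 1.5) = 0.66 × 0.0930 = 0.0613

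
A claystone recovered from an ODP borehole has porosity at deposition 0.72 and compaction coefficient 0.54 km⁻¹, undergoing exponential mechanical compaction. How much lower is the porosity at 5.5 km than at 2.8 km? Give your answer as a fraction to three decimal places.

0.122

phi(2.8) = 0.72·e^(−0.54×2.8) = 0.1587
phi(5.5) = 0.72·e^(−0.54×5.5) = 0.0369
Δphi = 0.1587 − 0.0369 = 0.1218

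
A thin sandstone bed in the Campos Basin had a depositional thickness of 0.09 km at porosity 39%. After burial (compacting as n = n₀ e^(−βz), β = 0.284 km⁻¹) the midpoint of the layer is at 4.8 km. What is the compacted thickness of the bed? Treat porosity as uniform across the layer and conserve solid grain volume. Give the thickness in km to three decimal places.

Porosity at 4.8 km: n = 0.39·exp(−0.284×4.8) = 0.0998
Solid-volume conservation: h(1−n) = h₀(1−n₀) ⇒ h = h₀·(1−n₀)/(1−n)
h = 0.09 × (1 − 0.39)/(1 − 0.0998) = 0.09 × 0.6776 = 0.0610 km

0.061 km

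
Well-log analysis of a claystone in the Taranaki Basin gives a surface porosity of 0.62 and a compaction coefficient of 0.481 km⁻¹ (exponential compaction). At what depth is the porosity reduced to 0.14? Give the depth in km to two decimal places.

Invert Athy's law: z = ln(n₀/n) / c
z = ln(0.62/0.14) / 0.481 = ln(4.429) / 0.481 = 1.4881 / 0.481 = 3.094 km

3.09 km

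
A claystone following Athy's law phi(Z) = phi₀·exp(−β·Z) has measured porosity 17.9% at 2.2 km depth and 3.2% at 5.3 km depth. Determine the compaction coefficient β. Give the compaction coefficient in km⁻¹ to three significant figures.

Athy: phi(Z) = phi₀ e^(−βZ) ⇒ phi₁/phi₂ = e^{β(Z₂−Z₁)} ⇒ β = ln(phi₁/phi₂)/(Z₂−Z₁)
β = ln(0.179/0.032) / (5.3 − 2.2) = ln(5.594) / 3.1 = 1.7216 / 3.1 = 0.5554 km⁻¹

0.555 km⁻¹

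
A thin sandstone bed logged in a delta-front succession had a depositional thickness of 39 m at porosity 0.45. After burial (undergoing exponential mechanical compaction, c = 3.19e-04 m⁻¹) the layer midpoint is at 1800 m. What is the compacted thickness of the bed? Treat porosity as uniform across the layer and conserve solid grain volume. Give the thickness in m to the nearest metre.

Working in km (1 km = 1000 m; c in km⁻¹ = c in m⁻¹ × 1000):
Porosity at 1.8 km: n = 0.45·exp(−0.319×1.8) = 0.2534
Solid-volume conservation: h(1−n) = h₀(1−n₀) ⇒ h = h₀·(1−n₀)/(1−n)
h = 0.039 × (1 − 0.45)/(1 − 0.2534) = 0.039 × 0.7367 = 0.0287 km

29 m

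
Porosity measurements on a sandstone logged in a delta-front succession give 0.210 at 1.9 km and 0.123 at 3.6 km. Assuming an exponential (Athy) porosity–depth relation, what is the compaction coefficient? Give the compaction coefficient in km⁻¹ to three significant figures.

0.315 km⁻¹

Athy: phi(Z) = phi₀ e^(−cZ) ⇒ phi₁/phi₂ = e^{c(Z₂−Z₁)} ⇒ c = ln(phi₁/phi₂)/(Z₂−Z₁)
c = ln(0.21/0.123) / (3.6 − 1.9) = ln(1.707) / 1.7 = 0.5349 / 1.7 = 0.3147 km⁻¹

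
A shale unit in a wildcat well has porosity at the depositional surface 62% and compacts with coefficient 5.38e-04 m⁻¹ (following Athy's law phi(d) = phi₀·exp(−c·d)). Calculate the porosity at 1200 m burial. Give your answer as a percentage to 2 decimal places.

32.51%

Working in km (1 km = 1000 m; c in km⁻¹ = c in m⁻¹ × 1000):
phi = phi₀·exp(−c·d) = 0.62 × exp(−0.538 × 1.2) = 0.62 × exp(−0.6456)
  = 0.62 × 0.5243 = 0.3251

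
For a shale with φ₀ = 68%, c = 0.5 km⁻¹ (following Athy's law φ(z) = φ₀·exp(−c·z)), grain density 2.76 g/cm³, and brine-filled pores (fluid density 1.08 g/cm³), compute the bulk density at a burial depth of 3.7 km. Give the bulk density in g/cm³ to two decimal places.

2.58 g/cm³

Porosity at depth: φ = 0.68·exp(−0.5×3.7) = 0.68×0.1572 = 0.1069
Bulk density: ρ_b = (1−φ)ρ_g + φ·ρ_f = 0.8931×2.76 + 0.1069×1.08
       = 2.465 + 0.115 = 2.580 g/cm³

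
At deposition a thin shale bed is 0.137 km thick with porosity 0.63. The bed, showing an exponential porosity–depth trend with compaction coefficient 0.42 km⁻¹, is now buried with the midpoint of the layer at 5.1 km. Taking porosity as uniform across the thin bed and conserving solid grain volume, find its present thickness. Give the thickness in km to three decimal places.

0.055 km

Porosity at 5.1 km: n = 0.63·exp(−0.42×5.1) = 0.0740
Solid-volume conservation: h(1−n) = h₀(1−n₀) ⇒ h = h₀·(1−n₀)/(1−n)
h = 0.137 × (1 − 0.63)/(1 − 0.0740) = 0.137 × 0.3996 = 0.0547 km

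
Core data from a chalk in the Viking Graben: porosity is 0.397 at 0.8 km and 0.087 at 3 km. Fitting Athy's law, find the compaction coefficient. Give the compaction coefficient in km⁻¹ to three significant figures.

0.690 km⁻¹

Athy: n(Z) = n₀ e^(−cZ) ⇒ n₁/n₂ = e^{c(Z₂−Z₁)} ⇒ c = ln(n₁/n₂)/(Z₂−Z₁)
c = ln(0.397/0.087) / (3 − 0.8) = ln(4.563) / 2.2 = 1.5180 / 2.2 = 0.69 km⁻¹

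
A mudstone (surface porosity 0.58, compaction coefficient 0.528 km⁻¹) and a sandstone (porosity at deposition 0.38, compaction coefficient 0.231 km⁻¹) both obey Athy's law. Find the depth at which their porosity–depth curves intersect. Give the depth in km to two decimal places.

1.42 km

Set n₀ₐ e^(−kₐZ) = n₀ᵦ e^(−kᵦZ) ⇒ ln(n₀ₐ/n₀ᵦ) = (kₐ − kᵦ)·Z
Z = ln(0.58/0.38) / (0.528 − 0.231) = 0.4229 / 0.297 = 1.424 km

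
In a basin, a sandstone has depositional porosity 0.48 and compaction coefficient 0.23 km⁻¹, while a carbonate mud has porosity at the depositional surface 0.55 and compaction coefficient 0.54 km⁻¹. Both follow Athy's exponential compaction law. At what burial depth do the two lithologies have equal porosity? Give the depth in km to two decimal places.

0.44 km

Set phi₀ₐ e^(−βₐZ) = phi₀ᵦ e^(−βᵦZ) ⇒ ln(phi₀ₐ/phi₀ᵦ) = (βₐ − βᵦ)·Z
Z = ln(0.48/0.55) / (0.23 − 0.54) = -0.1361 / -0.31 = 0.439 km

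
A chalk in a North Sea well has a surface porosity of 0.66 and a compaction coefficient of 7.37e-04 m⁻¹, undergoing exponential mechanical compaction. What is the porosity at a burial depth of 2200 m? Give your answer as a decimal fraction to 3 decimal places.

Working in km (1 km = 1000 m; β in km⁻¹ = β in m⁻¹ × 1000):
phi = phi₀·exp(−β·d) = 0.66 × exp(−0.737 × 2.2) = 0.66 × exp(−1.621)
  = 0.66 × 0.1976 = 0.1304

0.130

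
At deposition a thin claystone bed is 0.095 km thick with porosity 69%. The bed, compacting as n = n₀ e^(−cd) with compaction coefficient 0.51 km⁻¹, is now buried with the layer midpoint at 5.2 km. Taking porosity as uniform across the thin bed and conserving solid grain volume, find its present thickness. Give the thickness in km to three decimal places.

0.031 km

Porosity at 5.2 km: n = 0.69·exp(−0.51×5.2) = 0.0487
Solid-volume conservation: h(1−n) = h₀(1−n₀) ⇒ h = h₀·(1−n₀)/(1−n)
h = 0.095 × (1 − 0.69)/(1 − 0.0487) = 0.095 × 0.3259 = 0.0310 km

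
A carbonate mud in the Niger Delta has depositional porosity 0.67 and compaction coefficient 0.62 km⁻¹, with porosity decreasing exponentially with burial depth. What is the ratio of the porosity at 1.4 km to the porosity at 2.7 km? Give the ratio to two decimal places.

2.24

phi(d₁)/phi(d₂) = e^(−β·d₁)/e^(−β·d₂) = e^{β(d₂−d₁)}
= exp(0.62 × 1.3) = exp(0.806) = 2.2389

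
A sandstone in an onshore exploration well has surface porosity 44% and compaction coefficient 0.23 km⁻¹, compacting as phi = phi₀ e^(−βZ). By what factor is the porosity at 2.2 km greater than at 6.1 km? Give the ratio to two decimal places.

2.45

phi(Z₁)/phi(Z₂) = e^(−β·Z₁)/e^(−β·Z₂) = e^{β(Z₂−Z₁)}
= exp(0.23 × 3.9) = exp(0.897) = 2.4522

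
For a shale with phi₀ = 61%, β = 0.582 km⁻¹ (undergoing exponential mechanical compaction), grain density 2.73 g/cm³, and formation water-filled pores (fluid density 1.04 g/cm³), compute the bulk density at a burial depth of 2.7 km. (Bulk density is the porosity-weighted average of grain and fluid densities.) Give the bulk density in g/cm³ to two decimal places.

2.52 g/cm³

Porosity at depth: phi = 0.61·exp(−0.582×2.7) = 0.61×0.2078 = 0.1267
Bulk density: ρ_b = (1−phi)ρ_g + phi·ρ_f = 0.8733×2.73 + 0.1267×1.04
       = 2.384 + 0.132 = 2.516 g/cm³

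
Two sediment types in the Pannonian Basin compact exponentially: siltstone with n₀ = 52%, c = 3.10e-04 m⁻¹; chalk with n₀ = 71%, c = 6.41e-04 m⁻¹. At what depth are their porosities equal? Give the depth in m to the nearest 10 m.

Working in km (1 km = 1000 m; c in km⁻¹ = c in m⁻¹ × 1000):
Set n₀ₐ e^(−cₐz) = n₀ᵦ e^(−cᵦz) ⇒ ln(n₀ₐ/n₀ᵦ) = (cₐ − cᵦ)·z
z = ln(0.52/0.71) / (0.31 − 0.641) = -0.3114 / -0.331 = 0.941 km

940 m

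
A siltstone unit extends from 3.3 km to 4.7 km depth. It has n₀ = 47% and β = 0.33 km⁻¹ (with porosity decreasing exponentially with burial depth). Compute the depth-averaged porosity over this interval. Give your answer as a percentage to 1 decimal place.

⟨n⟩ = (1/(z₂−z₁)) ∫ n₀ e^(−βz) dz = n₀·(e^(−β·z₁) − e^(−β·z₂)) / (β·(z₂−z₁))
e^(−0.33×3.3) = 0.3366; e^(−0.33×4.7) = 0.2120
⟨n⟩ = 0.47 × (0.3366 − 0.2120) / (0.33 × 1.4) = 0.47 × 0.2695 = 0.1267

12.7%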